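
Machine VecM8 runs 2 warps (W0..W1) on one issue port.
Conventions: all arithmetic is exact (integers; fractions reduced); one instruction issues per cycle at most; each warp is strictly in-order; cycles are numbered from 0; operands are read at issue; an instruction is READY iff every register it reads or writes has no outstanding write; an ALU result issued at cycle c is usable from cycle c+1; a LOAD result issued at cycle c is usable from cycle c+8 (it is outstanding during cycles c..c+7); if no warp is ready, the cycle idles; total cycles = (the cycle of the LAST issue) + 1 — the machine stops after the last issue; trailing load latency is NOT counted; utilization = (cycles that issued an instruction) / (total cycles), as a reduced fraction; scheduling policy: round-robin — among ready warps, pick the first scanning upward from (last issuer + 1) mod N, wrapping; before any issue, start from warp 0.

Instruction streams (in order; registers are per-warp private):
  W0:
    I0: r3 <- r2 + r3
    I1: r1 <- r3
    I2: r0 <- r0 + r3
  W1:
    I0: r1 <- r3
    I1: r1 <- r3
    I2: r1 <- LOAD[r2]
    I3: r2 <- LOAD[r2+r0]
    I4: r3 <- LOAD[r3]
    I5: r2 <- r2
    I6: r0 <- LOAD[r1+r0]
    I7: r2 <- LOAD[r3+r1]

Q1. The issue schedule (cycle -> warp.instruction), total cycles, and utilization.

cycle 0: W0.I0
cycle 1: W1.I0
cycle 2: W0.I1
cycle 3: W1.I1
cycle 4: W0.I2
cycle 5: W1.I2
cycle 6: W1.I3
cycle 7: W1.I4
cycle 8: idle
cycle 9: idle
cycle 10: idle
cycle 11: idle
cycle 12: idle
cycle 13: idle
cycle 14: W1.I5
cycle 15: W1.I6
cycle 16: W1.I7

Answer: 17 cycles, utilization 11/17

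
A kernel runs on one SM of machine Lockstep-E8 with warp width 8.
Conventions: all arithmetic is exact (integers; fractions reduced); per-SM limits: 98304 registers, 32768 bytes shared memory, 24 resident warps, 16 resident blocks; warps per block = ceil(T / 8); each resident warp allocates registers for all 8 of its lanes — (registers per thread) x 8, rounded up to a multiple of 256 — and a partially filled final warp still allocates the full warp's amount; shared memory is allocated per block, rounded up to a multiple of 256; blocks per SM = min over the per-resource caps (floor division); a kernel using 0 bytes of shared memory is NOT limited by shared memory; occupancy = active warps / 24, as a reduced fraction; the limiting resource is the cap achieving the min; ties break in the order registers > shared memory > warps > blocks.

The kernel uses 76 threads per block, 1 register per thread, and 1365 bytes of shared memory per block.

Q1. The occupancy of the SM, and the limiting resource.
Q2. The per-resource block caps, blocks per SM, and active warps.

Answer: occupancy 5/6, limited by warps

registers: 38 blocks
shared memory: 21 blocks
warps: 2 blocks
blocks: 16 blocks

Answer: 2 blocks, 20 active warps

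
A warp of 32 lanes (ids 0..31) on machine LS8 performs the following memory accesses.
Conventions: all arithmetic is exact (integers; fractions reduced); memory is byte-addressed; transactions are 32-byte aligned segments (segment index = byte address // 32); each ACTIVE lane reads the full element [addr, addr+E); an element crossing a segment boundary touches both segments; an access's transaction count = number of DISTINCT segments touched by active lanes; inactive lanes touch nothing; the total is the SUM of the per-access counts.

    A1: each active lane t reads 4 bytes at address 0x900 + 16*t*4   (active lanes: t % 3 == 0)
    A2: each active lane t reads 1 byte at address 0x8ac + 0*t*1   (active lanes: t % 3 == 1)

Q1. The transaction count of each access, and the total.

A1: 11 transactions
A2: 1 transaction

Answer: 11,1; total 12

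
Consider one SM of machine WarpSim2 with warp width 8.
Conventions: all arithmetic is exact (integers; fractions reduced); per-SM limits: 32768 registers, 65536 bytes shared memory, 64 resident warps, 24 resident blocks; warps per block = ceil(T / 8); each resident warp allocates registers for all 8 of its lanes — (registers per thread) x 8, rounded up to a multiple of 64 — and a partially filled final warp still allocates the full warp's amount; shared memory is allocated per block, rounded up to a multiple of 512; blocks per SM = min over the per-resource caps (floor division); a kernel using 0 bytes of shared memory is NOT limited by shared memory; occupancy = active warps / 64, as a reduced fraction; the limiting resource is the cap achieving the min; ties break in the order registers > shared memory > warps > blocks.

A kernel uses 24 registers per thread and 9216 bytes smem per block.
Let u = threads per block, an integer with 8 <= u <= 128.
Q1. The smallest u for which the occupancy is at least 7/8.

Answer: u = 57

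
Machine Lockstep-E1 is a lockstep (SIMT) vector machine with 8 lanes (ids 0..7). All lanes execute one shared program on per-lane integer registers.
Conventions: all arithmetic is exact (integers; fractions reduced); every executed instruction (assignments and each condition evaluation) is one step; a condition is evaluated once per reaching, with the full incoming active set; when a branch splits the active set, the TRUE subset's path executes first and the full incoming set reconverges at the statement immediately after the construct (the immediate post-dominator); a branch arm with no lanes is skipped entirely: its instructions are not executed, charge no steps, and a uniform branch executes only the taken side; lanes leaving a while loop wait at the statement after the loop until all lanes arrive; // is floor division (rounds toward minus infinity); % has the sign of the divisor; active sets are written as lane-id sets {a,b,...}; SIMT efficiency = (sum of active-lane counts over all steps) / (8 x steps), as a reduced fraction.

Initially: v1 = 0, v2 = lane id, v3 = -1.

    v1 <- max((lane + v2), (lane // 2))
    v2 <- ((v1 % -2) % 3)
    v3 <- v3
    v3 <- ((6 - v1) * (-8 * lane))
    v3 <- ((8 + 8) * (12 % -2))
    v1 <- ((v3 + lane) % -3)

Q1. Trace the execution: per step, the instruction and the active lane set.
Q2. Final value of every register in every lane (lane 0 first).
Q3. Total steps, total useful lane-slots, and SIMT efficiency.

step 0: v1 <- max((lane + v2), (lane // 2)) {0,1,2,3,4,5,6,7}
step 1: v2 <- ((v1 % -2) % 3)        {0,1,2,3,4,5,6,7}
step 2: v3 <- v3                     {0,1,2,3,4,5,6,7}
step 3: v3 <- ((6 - v1) * (-8 * lane)) {0,1,2,3,4,5,6,7}
step 4: v3 <- ((8 + 8) * (12 % -2))  {0,1,2,3,4,5,6,7}
step 5: v1 <- ((v3 + lane) % -3)     {0,1,2,3,4,5,6,7}

Answer: 6 steps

v1: 0,-2,-1,0,-2,-1,0,-2
v2: 0,0,0,0,0,0,0,0
v3: 0,0,0,0,0,0,0,0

steps = 6; useful = 48; efficiency = 48/48 = 1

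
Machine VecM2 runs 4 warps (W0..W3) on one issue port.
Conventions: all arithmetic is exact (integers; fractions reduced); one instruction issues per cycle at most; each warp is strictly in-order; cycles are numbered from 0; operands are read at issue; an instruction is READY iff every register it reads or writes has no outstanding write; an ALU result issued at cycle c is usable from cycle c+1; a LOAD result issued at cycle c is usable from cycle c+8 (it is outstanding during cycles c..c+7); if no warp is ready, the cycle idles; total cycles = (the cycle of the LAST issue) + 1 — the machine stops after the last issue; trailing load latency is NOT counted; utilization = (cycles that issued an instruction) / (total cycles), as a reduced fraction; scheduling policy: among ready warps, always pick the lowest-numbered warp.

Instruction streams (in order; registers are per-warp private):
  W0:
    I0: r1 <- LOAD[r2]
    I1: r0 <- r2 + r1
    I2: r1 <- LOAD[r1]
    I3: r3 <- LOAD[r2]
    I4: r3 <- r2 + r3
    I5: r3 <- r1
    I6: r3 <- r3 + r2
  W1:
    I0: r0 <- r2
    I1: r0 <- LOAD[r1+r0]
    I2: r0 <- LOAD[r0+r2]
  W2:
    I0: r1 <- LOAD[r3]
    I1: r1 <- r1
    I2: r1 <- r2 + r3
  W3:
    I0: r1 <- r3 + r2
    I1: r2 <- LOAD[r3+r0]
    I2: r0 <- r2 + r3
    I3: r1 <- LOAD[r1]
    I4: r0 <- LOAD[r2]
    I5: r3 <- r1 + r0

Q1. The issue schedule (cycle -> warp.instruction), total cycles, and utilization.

cycle 0: W0.I0
cycle 1: W1.I0
cycle 2: W1.I1
cycle 3: W2.I0
cycle 4: W3.I0
cycle 5: W3.I1
cycle 6: idle
cycle 7: idle
cycle 8: W0.I1
cycle 9: W0.I2
cycle 10: W0.I3
cycle 11: W1.I2
cycle 12: W2.I1
cycle 13: W2.I2
cycle 14: W3.I2
cycle 15: W3.I3
cycle 16: W3.I4
cycle 17: idle
cycle 18: W0.I4
cycle 19: W0.I5
cycle 20: W0.I6
cycle 21: idle
cycle 22: idle
cycle 23: idle
cycle 24: W3.I5

Answer: 25 cycles, utilization 19/25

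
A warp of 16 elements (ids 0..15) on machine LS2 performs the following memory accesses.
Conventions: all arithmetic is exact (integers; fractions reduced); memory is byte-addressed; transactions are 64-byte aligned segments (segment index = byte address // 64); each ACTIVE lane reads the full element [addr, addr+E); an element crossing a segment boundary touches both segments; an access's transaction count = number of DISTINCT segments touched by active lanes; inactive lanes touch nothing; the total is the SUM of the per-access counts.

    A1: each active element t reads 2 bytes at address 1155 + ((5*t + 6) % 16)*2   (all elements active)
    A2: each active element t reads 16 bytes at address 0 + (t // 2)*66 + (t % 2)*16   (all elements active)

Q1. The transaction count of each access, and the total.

A1: 1 transaction
A2: 8 transactions

Answer: 1,8; total 9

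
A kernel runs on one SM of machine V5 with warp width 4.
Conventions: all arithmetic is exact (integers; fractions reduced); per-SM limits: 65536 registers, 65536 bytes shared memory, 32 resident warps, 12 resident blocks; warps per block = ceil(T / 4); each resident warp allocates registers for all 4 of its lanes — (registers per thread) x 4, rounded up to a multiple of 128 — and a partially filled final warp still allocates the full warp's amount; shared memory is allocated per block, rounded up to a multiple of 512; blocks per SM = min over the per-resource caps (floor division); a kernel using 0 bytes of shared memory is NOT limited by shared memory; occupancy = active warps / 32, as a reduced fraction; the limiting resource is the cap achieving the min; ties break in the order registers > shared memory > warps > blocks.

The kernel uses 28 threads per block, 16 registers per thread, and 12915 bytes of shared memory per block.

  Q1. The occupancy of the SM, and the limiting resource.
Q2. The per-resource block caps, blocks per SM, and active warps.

Answer: occupancy 7/8, limited by shared memory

registers: 73 blocks
shared memory: 4 blocks
warps: 4 blocks
blocks: 12 blocks

Answer: 4 blocks, 28 active warps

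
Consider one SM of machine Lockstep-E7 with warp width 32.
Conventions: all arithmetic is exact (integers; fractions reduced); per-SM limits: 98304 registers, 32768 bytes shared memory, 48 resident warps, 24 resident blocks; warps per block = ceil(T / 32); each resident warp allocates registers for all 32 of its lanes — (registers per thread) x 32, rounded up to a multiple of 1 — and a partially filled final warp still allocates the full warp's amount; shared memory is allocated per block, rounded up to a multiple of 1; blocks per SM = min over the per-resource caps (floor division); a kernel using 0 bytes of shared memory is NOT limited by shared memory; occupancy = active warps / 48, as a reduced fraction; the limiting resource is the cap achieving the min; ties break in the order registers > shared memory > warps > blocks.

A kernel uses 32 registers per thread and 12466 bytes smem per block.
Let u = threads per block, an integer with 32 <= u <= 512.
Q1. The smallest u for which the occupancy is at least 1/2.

Answer: u = 353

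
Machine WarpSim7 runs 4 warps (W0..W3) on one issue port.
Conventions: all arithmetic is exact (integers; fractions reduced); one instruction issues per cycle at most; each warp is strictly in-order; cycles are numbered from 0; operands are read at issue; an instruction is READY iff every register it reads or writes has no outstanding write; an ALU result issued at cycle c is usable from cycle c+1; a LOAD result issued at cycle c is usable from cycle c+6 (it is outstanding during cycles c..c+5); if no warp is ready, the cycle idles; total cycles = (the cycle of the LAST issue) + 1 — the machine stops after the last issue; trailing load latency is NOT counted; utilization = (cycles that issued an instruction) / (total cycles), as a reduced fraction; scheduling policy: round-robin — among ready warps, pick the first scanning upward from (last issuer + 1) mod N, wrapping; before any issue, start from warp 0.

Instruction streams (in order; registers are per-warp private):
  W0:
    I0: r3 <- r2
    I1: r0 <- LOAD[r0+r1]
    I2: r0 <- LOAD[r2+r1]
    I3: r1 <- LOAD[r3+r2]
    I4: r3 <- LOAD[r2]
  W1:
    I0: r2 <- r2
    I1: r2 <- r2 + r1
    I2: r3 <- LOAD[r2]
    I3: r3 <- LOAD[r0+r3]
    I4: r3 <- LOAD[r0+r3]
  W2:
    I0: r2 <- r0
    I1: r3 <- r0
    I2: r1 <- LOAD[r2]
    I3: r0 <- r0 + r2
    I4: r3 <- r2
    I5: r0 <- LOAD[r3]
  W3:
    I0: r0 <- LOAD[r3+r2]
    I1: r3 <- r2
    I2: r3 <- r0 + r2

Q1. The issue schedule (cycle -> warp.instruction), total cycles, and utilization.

cycle 0: W0.I0
cycle 1: W1.I0
cycle 2: W2.I0
cycle 3: W3.I0
cycle 4: W0.I1
cycle 5: W1.I1
cycle 6: W2.I1
cycle 7: W3.I1
cycle 8: W1.I2
cycle 9: W2.I2
cycle 10: W3.I2
cycle 11: W0.I2
cycle 12: W2.I3
cycle 13: W0.I3
cycle 14: W1.I3
cycle 15: W2.I4
cycle 16: W0.I4
cycle 17: W2.I5
cycle 18: idle
cycle 19: idle
cycle 20: W1.I4

Answer: 21 cycles, utilization 19/21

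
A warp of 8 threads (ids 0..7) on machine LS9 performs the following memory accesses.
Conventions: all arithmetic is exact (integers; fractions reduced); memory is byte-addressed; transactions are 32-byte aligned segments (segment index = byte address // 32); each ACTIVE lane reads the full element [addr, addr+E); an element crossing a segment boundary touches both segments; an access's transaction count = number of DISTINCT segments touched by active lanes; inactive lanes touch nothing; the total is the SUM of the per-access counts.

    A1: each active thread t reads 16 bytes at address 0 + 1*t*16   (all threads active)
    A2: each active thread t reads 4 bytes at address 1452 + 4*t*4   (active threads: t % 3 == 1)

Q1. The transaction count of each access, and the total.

A1: 4 transactions
A2: 3 transactions

Answer: 4,3; total 7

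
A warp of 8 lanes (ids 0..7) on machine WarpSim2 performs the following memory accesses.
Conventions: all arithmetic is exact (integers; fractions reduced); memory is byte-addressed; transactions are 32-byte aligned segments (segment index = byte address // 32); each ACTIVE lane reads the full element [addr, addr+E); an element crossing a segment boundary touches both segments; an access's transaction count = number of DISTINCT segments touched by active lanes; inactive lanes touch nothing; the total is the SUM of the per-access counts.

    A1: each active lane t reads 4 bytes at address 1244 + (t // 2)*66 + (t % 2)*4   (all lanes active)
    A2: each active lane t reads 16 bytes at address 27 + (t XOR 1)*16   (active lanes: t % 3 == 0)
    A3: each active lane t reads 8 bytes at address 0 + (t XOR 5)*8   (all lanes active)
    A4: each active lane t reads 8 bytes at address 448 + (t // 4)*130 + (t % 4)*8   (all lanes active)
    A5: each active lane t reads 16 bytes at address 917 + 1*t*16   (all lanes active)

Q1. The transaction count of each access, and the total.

A1: 6 transactions
A2: 3 transactions
A3: 2 transactions
A4: 3 transactions
A5: 5 transactions

Answer: 6,3,2,3,5; total 19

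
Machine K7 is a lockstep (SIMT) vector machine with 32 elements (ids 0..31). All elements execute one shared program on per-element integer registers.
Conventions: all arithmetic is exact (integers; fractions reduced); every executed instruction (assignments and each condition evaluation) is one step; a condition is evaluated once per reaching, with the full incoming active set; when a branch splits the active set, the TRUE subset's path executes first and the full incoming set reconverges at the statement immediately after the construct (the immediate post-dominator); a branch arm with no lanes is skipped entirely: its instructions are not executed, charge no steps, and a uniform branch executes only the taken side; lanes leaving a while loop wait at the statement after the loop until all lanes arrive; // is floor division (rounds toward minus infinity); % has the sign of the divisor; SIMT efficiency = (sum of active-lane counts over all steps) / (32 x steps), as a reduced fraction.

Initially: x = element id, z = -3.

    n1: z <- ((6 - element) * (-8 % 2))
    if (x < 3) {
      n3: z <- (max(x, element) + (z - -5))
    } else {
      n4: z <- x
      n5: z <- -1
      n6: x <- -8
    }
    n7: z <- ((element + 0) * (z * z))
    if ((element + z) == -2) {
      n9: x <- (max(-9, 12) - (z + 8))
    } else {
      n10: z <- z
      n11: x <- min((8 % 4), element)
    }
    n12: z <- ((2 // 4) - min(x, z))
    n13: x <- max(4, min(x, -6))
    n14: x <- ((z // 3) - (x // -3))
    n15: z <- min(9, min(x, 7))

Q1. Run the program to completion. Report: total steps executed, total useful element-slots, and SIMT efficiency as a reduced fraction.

Answer: 14 steps, 410 useful, 205/224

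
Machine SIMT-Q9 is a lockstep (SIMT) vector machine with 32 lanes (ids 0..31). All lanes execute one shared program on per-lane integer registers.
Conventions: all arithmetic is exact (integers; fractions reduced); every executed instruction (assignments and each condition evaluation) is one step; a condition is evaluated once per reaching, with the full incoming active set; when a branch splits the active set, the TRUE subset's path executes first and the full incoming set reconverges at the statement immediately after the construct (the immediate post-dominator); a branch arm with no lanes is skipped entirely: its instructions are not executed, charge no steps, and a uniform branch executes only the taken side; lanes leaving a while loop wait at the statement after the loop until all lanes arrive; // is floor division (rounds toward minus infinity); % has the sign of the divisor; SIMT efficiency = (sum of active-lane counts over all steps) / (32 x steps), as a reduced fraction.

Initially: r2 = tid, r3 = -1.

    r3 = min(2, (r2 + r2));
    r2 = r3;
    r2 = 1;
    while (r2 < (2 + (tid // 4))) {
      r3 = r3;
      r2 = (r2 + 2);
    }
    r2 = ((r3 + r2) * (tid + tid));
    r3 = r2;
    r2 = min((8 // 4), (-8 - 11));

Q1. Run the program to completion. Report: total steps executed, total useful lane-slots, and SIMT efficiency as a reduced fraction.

Answer: 19 steps, 464 useful, 29/38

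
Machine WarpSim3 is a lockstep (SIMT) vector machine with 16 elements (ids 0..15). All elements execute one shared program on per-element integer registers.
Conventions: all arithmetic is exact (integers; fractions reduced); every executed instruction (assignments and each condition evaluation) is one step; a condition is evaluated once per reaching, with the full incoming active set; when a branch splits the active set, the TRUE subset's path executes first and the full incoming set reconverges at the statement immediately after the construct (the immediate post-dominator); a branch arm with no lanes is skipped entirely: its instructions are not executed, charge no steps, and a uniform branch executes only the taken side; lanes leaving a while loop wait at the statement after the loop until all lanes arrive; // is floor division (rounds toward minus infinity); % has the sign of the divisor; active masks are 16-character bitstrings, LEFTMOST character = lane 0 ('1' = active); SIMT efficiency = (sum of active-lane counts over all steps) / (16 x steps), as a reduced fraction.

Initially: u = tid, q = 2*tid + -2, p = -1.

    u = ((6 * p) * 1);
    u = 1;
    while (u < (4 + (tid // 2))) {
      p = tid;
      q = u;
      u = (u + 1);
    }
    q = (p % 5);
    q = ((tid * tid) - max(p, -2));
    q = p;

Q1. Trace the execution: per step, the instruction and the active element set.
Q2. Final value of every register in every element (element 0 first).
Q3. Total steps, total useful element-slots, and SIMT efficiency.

step 0: u <- ((6 * p) * 1)           1111111111111111
step 1: u <- 1                       1111111111111111
step 2: eval (u < (4 + (tid // 2)))  1111111111111111
step 3: p <- tid                     1111111111111111
step 4: q <- u                       1111111111111111
step 5: u <- (u + 1)                 1111111111111111
step 6: eval (u < (4 + (tid // 2)))  1111111111111111
step 7: p <- tid                     1111111111111111
step 8: q <- u                       1111111111111111
step 9: u <- (u + 1)                 1111111111111111
step 10: eval (u < (4 + (tid // 2)))  1111111111111111
step 11: p <- tid                     1111111111111111
step 12: q <- u                       1111111111111111
step 13: u <- (u + 1)                 1111111111111111
step 14: eval (u < (4 + (tid // 2)))  1111111111111111
step 15: p <- tid                     0011111111111111
step 16: q <- u                       0011111111111111
step 17: u <- (u + 1)                 0011111111111111
step 18: eval (u < (4 + (tid // 2)))  0011111111111111
step 19: p <- tid                     0000111111111111
step 20: q <- u                       0000111111111111
step 21: u <- (u + 1)                 0000111111111111
step 22: eval (u < (4 + (tid // 2)))  0000111111111111
step 23: p <- tid                     0000001111111111
step 24: q <- u                       0000001111111111
step 25: u <- (u + 1)                 0000001111111111
step 26: eval (u < (4 + (tid // 2)))  0000001111111111
step 27: p <- tid                     0000000011111111
step 28: q <- u                       0000000011111111
step 29: u <- (u + 1)                 0000000011111111
step 30: eval (u < (4 + (tid // 2)))  0000000011111111
step 31: p <- tid                     0000000000111111
step 32: q <- u                       0000000000111111
step 33: u <- (u + 1)                 0000000000111111
step 34: eval (u < (4 + (tid // 2)))  0000000000111111
step 35: p <- tid                     0000000000001111
step 36: q <- u                       0000000000001111
step 37: u <- (u + 1)                 0000000000001111
step 38: eval (u < (4 + (tid // 2)))  0000000000001111
step 39: p <- tid                     0000000000000011
step 40: q <- u                       0000000000000011
step 41: u <- (u + 1)                 0000000000000011
step 42: eval (u < (4 + (tid // 2)))  0000000000000011
step 43: q <- (p % 5)                 1111111111111111
step 44: q <- ((tid * tid) - max(p, -2)) 1111111111111111
step 45: q <- p                       1111111111111111

Answer: 46 steps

u: 4,4,5,5,6,6,7,7,8,8,9,9,10,10,11,11
q: 0,1,2,3,4,5,6,7,8,9,10,11,12,13,14,15
p: 0,1,2,3,4,5,6,7,8,9,10,11,12,13,14,15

steps = 46; useful = 512; efficiency = 512/736 = 16/23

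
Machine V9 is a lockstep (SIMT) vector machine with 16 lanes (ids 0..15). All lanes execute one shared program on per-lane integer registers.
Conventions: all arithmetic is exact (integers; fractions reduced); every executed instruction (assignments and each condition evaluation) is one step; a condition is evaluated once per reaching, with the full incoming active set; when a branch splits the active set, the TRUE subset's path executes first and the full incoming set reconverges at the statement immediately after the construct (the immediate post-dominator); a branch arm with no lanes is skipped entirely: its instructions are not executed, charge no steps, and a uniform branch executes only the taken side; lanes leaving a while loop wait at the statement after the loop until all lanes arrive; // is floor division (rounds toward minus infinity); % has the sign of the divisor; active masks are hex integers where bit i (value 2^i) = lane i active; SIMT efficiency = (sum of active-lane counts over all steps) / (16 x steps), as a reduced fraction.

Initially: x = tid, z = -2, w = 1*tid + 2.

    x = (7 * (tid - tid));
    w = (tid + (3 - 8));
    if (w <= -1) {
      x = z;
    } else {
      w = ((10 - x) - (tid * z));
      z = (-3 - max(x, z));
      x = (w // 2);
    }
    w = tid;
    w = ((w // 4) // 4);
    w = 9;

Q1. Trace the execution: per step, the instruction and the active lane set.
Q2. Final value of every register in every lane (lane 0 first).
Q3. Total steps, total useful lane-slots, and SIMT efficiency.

step 0: x <- (7 * (tid - tid))       0xffff
step 1: w <- (tid + (3 - 8))         0xffff
step 2: eval (w <= -1)               0xffff
step 3: x <- z                       0x001f
step 4: w <- ((10 - x) - (tid * z))  0xffe0
step 5: z <- (-3 - max(x, z))        0xffe0
step 6: x <- (w // 2)                0xffe0
step 7: w <- tid                     0xffff
step 8: w <- ((w // 4) // 4)         0xffff
step 9: w <- 9                       0xffff

Answer: 10 steps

x: -2,-2,-2,-2,-2,10,11,12,13,14,15,16,17,18,19,20
z: -2,-2,-2,-2,-2,-3,-3,-3,-3,-3,-3,-3,-3,-3,-3,-3
w: 9,9,9,9,9,9,9,9,9,9,9,9,9,9,9,9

steps = 10; useful = 134; efficiency = 134/160 = 67/80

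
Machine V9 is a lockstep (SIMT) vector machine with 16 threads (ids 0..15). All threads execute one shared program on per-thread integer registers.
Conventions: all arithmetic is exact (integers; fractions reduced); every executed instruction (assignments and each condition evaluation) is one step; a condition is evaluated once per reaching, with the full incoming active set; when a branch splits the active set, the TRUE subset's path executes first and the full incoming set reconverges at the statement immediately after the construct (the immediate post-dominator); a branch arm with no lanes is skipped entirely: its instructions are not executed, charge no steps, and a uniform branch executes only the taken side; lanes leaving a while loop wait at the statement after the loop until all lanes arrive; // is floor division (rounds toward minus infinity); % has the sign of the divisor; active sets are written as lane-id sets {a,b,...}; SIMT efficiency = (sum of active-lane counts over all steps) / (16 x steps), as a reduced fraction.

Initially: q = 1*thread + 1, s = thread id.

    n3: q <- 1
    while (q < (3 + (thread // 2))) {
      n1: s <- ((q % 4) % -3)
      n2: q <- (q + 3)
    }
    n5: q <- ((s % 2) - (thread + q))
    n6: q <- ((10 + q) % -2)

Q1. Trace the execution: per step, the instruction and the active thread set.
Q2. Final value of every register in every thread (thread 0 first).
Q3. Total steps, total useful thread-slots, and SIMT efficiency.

step 0: q <- 1                       {0,1,2,3,4,5,6,7,8,9,10,11,12,13,14,15}
step 1: eval (q < (3 + (thread // 2))) {0,1,2,3,4,5,6,7,8,9,10,11,12,13,14,15}
step 2: s <- ((q % 4) % -3)          {0,1,2,3,4,5,6,7,8,9,10,11,12,13,14,15}
step 3: q <- (q + 3)                 {0,1,2,3,4,5,6,7,8,9,10,11,12,13,14,15}
step 4: eval (q < (3 + (thread // 2))) {0,1,2,3,4,5,6,7,8,9,10,11,12,13,14,15}
step 5: s <- ((q % 4) % -3)          {4,5,6,7,8,9,10,11,12,13,14,15}
step 6: q <- (q + 3)                 {4,5,6,7,8,9,10,11,12,13,14,15}
step 7: eval (q < (3 + (thread // 2))) {4,5,6,7,8,9,10,11,12,13,14,15}
step 8: s <- ((q % 4) % -3)          {10,11,12,13,14,15}
step 9: q <- (q + 3)                 {10,11,12,13,14,15}
step 10: eval (q < (3 + (thread // 2))) {10,11,12,13,14,15}
step 11: q <- ((s % 2) - (thread + q)) {0,1,2,3,4,5,6,7,8,9,10,11,12,13,14,15}
step 12: q <- ((10 + q) % -2)         {0,1,2,3,4,5,6,7,8,9,10,11,12,13,14,15}

Answer: 13 steps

q: 0,-1,0,-1,-1,0,-1,0,-1,0,0,-1,0,-1,0,-1
s: -2,-2,-2,-2,0,0,0,0,0,0,0,0,0,0,0,0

steps = 13; useful = 166; efficiency = 166/208 = 83/104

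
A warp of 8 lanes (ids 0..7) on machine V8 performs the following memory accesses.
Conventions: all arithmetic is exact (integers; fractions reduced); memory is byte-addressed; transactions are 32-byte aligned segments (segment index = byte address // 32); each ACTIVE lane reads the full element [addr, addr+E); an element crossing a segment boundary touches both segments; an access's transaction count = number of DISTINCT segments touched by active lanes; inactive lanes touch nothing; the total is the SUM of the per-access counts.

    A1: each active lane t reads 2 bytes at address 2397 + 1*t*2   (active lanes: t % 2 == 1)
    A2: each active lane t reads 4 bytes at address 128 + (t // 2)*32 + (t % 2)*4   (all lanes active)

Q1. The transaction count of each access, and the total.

A1: 2 transactions
A2: 4 transactions

Answer: 2,4; total 6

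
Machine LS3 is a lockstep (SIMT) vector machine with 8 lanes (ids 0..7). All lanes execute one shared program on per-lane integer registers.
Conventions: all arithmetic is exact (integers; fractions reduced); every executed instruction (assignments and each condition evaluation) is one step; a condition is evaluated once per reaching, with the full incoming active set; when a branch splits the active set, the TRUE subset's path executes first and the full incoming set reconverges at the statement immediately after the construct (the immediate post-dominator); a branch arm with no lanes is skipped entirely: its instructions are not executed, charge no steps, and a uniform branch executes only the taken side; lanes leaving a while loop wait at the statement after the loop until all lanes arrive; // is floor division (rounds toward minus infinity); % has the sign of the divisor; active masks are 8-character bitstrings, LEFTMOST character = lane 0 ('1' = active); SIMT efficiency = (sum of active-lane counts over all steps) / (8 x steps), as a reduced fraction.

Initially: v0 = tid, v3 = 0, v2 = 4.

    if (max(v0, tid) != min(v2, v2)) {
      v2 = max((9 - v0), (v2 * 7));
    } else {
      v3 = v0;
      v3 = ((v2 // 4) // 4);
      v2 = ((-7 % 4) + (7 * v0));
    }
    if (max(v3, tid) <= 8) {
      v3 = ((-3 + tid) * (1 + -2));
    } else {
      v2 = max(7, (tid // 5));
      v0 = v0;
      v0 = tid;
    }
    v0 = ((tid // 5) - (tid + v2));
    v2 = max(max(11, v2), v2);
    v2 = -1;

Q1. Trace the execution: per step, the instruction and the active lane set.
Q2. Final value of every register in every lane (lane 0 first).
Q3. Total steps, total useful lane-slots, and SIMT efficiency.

step 0: eval (max(v0, tid) != min(v2, v2)) 11111111
step 1: v2 <- max((9 - v0), (v2 * 7)) 11110111
step 2: v3 <- v0                     00001000
step 3: v3 <- ((v2 // 4) // 4)       00001000
step 4: v2 <- ((-7 % 4) + (7 * v0))  00001000
step 5: eval (max(v3, tid) <= 8)     11111111
step 6: v3 <- ((-3 + tid) * (1 + -2)) 11111111
step 7: v0 <- ((tid // 5) - (tid + v2)) 11111111
step 8: v2 <- max(max(11, v2), v2)   11111111
step 9: v2 <- -1                     11111111

Answer: 10 steps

v0: -28,-29,-30,-31,-33,-32,-33,-34
v3: 3,2,1,0,-1,-2,-3,-4
v2: -1,-1,-1,-1,-1,-1,-1,-1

steps = 10; useful = 58; efficiency = 58/80 = 29/40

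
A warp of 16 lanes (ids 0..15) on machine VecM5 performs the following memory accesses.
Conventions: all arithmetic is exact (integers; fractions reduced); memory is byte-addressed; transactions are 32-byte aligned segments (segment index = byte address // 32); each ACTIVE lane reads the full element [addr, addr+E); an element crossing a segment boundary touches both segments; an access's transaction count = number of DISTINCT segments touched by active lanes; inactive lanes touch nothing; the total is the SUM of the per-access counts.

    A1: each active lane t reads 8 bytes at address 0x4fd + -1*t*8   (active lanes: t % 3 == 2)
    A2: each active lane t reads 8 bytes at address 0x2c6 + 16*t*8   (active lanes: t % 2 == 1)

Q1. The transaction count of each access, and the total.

A1: 4 transactions
A2: 8 transactions

Answer: 4,8; total 12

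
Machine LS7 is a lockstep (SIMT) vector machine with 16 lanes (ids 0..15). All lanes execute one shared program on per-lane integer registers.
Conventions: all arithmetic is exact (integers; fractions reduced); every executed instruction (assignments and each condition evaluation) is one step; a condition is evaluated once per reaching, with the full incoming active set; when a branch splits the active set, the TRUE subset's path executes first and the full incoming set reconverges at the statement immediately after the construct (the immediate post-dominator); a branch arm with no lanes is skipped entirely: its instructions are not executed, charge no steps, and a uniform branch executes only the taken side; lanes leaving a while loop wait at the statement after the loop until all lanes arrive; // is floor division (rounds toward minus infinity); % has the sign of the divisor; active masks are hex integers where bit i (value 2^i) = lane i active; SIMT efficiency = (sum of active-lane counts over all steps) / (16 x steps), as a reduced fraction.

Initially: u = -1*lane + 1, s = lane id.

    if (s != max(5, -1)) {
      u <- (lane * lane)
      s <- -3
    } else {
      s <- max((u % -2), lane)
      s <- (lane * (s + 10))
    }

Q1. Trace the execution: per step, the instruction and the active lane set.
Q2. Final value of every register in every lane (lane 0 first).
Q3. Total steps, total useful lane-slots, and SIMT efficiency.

step 0: eval (s != max(5, -1))       0xffff
step 1: u <- (lane * lane)           0xffdf
step 2: s <- -3                      0xffdf
step 3: s <- max((u % -2), lane)     0x0020
step 4: s <- (lane * (s + 10))       0x0020

Answer: 5 steps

u: 0,1,4,9,16,-4,36,49,64,81,100,121,144,169,196,225
s: -3,-3,-3,-3,-3,75,-3,-3,-3,-3,-3,-3,-3,-3,-3,-3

steps = 5; useful = 48; efficiency = 48/80 = 3/5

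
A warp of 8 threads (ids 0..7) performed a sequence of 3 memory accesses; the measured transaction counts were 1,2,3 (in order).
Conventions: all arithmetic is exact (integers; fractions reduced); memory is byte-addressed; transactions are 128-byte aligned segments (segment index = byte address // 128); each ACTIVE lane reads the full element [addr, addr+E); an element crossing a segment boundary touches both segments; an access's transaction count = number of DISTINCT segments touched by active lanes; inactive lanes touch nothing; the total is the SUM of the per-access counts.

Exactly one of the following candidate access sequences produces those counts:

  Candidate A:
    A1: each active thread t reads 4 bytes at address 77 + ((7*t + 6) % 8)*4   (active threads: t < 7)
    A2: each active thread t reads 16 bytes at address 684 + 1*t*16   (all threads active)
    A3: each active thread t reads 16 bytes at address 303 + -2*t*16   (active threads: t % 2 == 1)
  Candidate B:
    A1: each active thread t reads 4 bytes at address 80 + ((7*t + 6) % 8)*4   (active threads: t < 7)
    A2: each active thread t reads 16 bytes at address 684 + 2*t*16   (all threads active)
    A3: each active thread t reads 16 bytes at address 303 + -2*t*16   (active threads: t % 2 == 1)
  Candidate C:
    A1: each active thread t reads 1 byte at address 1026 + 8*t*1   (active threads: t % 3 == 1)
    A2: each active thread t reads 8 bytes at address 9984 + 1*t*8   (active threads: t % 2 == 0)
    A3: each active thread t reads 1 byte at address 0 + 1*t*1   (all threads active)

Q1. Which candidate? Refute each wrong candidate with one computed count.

B: A2 gives 3 transactions, not 2
C: A2 gives 1 transaction, not 2
A: all counts match (1,2,3)

Answer: A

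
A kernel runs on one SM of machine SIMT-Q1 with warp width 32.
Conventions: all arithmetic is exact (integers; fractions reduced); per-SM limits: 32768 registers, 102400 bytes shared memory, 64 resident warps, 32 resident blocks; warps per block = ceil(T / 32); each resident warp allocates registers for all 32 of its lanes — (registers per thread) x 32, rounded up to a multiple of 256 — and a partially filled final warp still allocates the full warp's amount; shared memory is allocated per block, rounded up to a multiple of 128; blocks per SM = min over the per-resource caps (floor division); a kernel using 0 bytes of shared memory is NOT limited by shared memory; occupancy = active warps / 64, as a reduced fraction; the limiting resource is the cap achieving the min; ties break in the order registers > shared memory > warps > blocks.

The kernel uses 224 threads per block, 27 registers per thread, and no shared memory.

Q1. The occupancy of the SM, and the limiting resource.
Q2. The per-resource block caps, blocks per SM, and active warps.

Answer: occupancy 7/16, limited by registers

registers: 4 blocks
shared memory: no limit (kernel uses none)
warps: 9 blocks
blocks: 32 blocks

Answer: 4 blocks, 28 active warps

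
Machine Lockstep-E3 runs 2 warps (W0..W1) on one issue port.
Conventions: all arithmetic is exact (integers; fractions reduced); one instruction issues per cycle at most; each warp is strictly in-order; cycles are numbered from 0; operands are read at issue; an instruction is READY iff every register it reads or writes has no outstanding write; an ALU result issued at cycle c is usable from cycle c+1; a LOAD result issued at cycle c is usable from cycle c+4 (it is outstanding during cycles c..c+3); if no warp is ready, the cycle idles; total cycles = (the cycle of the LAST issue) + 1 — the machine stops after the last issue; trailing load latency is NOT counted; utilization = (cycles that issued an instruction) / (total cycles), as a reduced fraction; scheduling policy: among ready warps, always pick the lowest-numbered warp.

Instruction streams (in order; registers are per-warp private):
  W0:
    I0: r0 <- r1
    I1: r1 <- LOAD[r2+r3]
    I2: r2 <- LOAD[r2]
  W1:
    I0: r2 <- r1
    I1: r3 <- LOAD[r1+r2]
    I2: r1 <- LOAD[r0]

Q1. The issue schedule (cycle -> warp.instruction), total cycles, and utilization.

cycle 0: W0.I0
cycle 1: W0.I1
cycle 2: W0.I2
cycle 3: W1.I0
cycle 4: W1.I1
cycle 5: W1.I2

Answer: 6 cycles, utilization 1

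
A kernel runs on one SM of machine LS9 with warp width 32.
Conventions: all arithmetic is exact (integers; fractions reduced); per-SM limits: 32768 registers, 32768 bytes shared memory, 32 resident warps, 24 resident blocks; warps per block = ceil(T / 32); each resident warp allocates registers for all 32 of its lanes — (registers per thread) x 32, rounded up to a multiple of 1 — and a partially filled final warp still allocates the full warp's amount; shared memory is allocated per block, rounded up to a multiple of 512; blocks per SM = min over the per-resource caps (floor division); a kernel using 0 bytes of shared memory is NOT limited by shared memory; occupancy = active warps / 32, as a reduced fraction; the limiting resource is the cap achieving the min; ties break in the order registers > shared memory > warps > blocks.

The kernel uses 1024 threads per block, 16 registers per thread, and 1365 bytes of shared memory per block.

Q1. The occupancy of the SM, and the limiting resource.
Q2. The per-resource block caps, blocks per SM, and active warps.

Answer: occupancy 1, limited by warps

registers: 2 blocks
shared memory: 21 blocks
warps: 1 block
blocks: 24 blocks

Answer: 1 block, 32 active warps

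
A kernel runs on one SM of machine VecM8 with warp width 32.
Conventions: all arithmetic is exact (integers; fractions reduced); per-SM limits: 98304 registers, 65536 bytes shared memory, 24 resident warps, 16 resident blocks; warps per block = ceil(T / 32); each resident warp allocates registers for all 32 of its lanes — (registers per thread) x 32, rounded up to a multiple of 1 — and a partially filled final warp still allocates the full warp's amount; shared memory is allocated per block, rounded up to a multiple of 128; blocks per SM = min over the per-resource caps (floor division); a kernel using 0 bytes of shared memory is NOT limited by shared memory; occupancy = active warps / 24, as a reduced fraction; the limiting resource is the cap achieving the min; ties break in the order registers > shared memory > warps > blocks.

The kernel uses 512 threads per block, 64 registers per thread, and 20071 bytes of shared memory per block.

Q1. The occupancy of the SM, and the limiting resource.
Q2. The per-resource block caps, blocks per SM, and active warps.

Answer: occupancy 2/3, limited by warps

registers: 3 blocks
shared memory: 3 blocks
warps: 1 block
blocks: 16 blocks

Answer: 1 block, 16 active warps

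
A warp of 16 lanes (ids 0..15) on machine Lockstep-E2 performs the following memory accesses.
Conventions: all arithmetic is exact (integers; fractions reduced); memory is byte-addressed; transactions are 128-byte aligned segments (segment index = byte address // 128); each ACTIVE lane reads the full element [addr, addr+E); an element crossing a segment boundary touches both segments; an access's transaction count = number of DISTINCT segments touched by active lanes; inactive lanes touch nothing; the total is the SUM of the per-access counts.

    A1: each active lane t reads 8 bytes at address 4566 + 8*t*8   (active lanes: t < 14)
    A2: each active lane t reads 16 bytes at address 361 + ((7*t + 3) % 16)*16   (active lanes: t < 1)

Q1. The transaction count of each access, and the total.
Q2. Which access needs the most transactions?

A1: 8 transactions
A2: 1 transaction

Answer: 8,1; total 9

Answer: A1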